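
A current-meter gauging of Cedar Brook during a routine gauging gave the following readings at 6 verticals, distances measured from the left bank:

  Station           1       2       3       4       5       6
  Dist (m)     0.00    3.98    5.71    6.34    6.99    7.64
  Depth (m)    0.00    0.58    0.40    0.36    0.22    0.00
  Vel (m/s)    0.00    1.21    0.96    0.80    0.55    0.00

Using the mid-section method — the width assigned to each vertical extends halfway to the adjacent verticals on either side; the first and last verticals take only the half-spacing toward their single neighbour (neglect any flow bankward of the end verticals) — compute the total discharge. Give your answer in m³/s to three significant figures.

2.72 m³/s

w_2 = (5.71 − 0.00)/2 = 2.855 m; q_2 = 1.21 × 0.58 × 2.855 = 2.004 m³/s
w_3 = (6.34 − 3.98)/2 = 1.18 m; q_3 = 0.96 × 0.40 × 1.18 = 0.4531 m³/s
w_4 = (6.99 − 5.71)/2 = 0.64 m; q_4 = 0.80 × 0.36 × 0.64 = 0.1843 m³/s
w_5 = (7.64 − 6.34)/2 = 0.65 m; q_5 = 0.55 × 0.22 × 0.65 = 0.07865 m³/s
Stations 1, 6 contribute zero (depth or velocity is 0).
Q = Σ qᵢ = 2.720 m³/s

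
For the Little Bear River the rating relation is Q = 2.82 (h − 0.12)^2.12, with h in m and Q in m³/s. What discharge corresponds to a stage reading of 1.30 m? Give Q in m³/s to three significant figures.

4.01 m³/s

Q = 2.82 × (1.30 − 0.12)^2.12 = 2.82 × 1.18^2.12 = 4.005 m³/s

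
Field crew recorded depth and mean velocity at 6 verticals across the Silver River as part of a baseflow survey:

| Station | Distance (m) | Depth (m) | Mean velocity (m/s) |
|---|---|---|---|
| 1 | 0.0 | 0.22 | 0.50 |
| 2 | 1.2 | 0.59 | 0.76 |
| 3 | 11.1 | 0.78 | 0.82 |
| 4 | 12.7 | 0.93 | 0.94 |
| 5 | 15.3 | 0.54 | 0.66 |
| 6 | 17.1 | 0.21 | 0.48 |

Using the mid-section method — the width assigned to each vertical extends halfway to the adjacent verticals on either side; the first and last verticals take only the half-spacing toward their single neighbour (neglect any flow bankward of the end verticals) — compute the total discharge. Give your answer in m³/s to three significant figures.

8.94 m³/s

w_1 = (1.2 − 0.0)/2 = 0.6 m; q_1 = 0.50 × 0.22 × 0.6 = 0.06600 m³/s
w_2 = (11.1 − 0.0)/2 = 5.55 m; q_2 = 0.76 × 0.59 × 5.55 = 2.489 m³/s
w_3 = (12.7 − 1.2)/2 = 5.75 m; q_3 = 0.82 × 0.78 × 5.75 = 3.678 m³/s
w_4 = (15.3 − 11.1)/2 = 2.1 m; q_4 = 0.94 × 0.93 × 2.1 = 1.836 m³/s
w_5 = (17.1 − 12.7)/2 = 2.2 m; q_5 = 0.66 × 0.54 × 2.2 = 0.7841 m³/s
w_6 = (17.1 − 15.3)/2 = 0.9 m; q_6 = 0.48 × 0.21 × 0.9 = 0.09072 m³/s
Q = Σ qᵢ = 8.943 m³/s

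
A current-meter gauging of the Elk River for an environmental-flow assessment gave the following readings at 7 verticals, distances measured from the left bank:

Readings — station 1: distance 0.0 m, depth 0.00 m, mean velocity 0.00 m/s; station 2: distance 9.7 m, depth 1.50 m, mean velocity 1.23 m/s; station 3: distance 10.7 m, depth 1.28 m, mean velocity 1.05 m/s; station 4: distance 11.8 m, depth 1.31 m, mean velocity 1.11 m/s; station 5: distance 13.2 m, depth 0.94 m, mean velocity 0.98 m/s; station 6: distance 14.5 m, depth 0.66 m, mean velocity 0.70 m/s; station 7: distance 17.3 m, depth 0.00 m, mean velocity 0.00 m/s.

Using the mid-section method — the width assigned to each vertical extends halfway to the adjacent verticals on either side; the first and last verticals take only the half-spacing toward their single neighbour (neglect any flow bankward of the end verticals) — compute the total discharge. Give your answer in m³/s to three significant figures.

15.3 m³/s

w_2 = (10.7 − 0.0)/2 = 5.35 m; q_2 = 1.23 × 1.50 × 5.35 = 9.871 m³/s
w_3 = (11.8 − 9.7)/2 = 1.05 m; q_3 = 1.05 × 1.28 × 1.05 = 1.411 m³/s
w_4 = (13.2 − 10.7)/2 = 1.25 m; q_4 = 1.11 × 1.31 × 1.25 = 1.818 m³/s
w_5 = (14.5 − 11.8)/2 = 1.35 m; q_5 = 0.98 × 0.94 × 1.35 = 1.244 m³/s
w_6 = (17.3 − 13.2)/2 = 2.05 m; q_6 = 0.70 × 0.66 × 2.05 = 0.9471 m³/s
Stations 1, 7 contribute zero (depth or velocity is 0).
Q = Σ qᵢ = 15.29 m³/s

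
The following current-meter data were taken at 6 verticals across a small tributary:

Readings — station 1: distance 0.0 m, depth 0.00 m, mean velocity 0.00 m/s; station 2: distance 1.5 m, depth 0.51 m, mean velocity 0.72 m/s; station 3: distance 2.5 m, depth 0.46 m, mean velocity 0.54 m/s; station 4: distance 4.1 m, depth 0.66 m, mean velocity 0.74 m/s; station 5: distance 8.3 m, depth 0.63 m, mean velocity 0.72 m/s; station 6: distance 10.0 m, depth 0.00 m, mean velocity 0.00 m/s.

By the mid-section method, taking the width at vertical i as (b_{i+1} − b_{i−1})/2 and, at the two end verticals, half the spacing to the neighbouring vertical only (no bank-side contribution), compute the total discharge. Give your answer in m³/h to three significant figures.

w_2 = (2.5 − 0.0)/2 = 1.25 m; q_2 = 0.72 × 0.51 × 1.25 = 0.4590 m³/s
w_3 = (4.1 − 1.5)/2 = 1.3 m; q_3 = 0.54 × 0.46 × 1.3 = 0.3229 m³/s
w_4 = (8.3 − 2.5)/2 = 2.9 m; q_4 = 0.74 × 0.66 × 2.9 = 1.416 m³/s
w_5 = (10.0 − 4.1)/2 = 2.95 m; q_5 = 0.72 × 0.63 × 2.95 = 1.338 m³/s
Stations 1, 6 contribute zero (depth or velocity is 0).
Q = Σ qᵢ = 3.536 m³/s
= 3.536 × 3600 = 12730 m³/h

12700 m³/h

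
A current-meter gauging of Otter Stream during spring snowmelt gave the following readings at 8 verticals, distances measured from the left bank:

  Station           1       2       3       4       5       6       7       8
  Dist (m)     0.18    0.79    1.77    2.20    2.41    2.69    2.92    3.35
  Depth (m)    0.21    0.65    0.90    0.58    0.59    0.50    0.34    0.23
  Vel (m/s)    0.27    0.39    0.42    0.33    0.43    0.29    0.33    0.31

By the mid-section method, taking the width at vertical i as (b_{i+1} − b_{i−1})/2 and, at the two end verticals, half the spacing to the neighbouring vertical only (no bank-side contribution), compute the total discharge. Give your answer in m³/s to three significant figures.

w_1 = (0.79 − 0.18)/2 = 0.305 m; q_1 = 0.27 × 0.21 × 0.305 = 0.01729 m³/s
w_2 = (1.77 − 0.18)/2 = 0.795 m; q_2 = 0.39 × 0.65 × 0.795 = 0.2015 m³/s
w_3 = (2.20 − 0.79)/2 = 0.705 m; q_3 = 0.42 × 0.90 × 0.705 = 0.2665 m³/s
w_4 = (2.41 − 1.77)/2 = 0.32 m; q_4 = 0.33 × 0.58 × 0.32 = 0.06125 m³/s
w_5 = (2.69 − 2.20)/2 = 0.245 m; q_5 = 0.43 × 0.59 × 0.245 = 0.06216 m³/s
w_6 = (2.92 − 2.41)/2 = 0.255 m; q_6 = 0.29 × 0.50 × 0.255 = 0.03698 m³/s
w_7 = (3.35 − 2.69)/2 = 0.33 m; q_7 = 0.33 × 0.34 × 0.33 = 0.03703 m³/s
w_8 = (3.35 − 2.92)/2 = 0.215 m; q_8 = 0.31 × 0.23 × 0.215 = 0.01533 m³/s
Q = Σ qᵢ = 0.6981 m³/s

0.698 m³/s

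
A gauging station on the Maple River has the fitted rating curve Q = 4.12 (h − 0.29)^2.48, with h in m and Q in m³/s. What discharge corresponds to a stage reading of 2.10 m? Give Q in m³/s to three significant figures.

17.9 m³/s

Q = 4.12 × (2.10 − 0.29)^2.48 = 4.12 × 1.81^2.48 = 17.94 m³/s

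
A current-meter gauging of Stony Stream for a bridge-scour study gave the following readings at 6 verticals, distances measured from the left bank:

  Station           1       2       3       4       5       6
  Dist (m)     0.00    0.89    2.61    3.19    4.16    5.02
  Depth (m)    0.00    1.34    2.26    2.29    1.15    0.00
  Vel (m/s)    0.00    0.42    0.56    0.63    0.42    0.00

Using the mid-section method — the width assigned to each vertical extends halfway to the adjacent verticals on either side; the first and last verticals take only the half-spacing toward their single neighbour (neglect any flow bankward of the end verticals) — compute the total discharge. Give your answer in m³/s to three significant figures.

w_2 = (2.61 − 0.00)/2 = 1.305 m; q_2 = 0.42 × 1.34 × 1.305 = 0.7345 m³/s
w_3 = (3.19 − 0.89)/2 = 1.15 m; q_3 = 0.56 × 2.26 × 1.15 = 1.455 m³/s
w_4 = (4.16 − 2.61)/2 = 0.775 m; q_4 = 0.63 × 2.29 × 0.775 = 1.118 m³/s
w_5 = (5.02 − 3.19)/2 = 0.915 m; q_5 = 0.42 × 1.15 × 0.915 = 0.4419 m³/s
Stations 1, 6 contribute zero (depth or velocity is 0).
Q = Σ qᵢ = 3.750 m³/s

3.75 m³/s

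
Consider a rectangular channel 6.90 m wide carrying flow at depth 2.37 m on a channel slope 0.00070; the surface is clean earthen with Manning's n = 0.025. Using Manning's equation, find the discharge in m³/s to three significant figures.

21.7 m³/s

A = b·y = 6.90 × 2.37 = 16.35 m²
P = b + 2y = 6.90 + 2×2.37 = 11.64 m
R = A/P = 16.35/11.64 = 1.405 m
Q = (1/n)·A·R^(2/3)·S^(1/2) = (1/0.025) × 16.35 × 1.405^(2/3) × 0.00070^(1/2) = 21.71 m³/s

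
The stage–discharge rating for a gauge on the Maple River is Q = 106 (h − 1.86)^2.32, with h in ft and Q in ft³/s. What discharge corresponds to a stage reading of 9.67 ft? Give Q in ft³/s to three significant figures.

12500 ft³/s

Q = 106 × (9.67 − 1.86)^2.32 = 106 × 7.81^2.32 = 12480 ft³/s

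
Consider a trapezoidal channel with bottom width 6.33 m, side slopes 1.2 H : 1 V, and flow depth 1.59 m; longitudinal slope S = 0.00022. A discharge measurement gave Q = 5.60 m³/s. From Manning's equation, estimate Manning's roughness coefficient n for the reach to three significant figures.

A = (b + z·y)·y = (6.33 + 1.2×1.59)×1.59 = 13.10 m²
P = b + 2y√(1+z²) = 6.33 + 2×1.59×√(1+1.2²) = 11.30 m
R = A/P = 13.10/11.30 = 1.159 m
n = (1/Q)·A·R^(2/3)·S^(1/2) = (1/5.60) × 13.10 × 1.104 × 0.01483 = 0.03829

0.0383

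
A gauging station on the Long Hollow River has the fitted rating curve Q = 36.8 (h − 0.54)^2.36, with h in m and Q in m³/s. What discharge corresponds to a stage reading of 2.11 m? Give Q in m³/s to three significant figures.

107 m³/s

Q = 36.8 × (2.11 − 0.54)^2.36 = 36.8 × 1.57^2.36 = 106.7 m³/s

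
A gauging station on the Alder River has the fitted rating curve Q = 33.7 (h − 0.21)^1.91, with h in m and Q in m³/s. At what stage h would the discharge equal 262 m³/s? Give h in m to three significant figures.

h − h₀ = (Q/C)^(1/b) = (262/33.7)^(1/1.91) = 2.926 m
h = 0.21 + 2.926 = 3.136 m

3.14 m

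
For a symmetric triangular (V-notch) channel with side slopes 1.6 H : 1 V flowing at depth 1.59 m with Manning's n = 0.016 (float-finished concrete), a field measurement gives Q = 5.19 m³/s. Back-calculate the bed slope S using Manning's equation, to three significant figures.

A = z·y² = 1.6×1.59² = 4.045 m²
P = 2y√(1+z²) = 2×1.59×√(1+1.6²) = 6.000 m
R = A/P = 4.045/6.000 = 0.6742 m
S = (Q·n / (1·A·R^(2/3)))² = (5.19×0.016 / (1×4.045×0.7688))² = 0.0007130

0.000713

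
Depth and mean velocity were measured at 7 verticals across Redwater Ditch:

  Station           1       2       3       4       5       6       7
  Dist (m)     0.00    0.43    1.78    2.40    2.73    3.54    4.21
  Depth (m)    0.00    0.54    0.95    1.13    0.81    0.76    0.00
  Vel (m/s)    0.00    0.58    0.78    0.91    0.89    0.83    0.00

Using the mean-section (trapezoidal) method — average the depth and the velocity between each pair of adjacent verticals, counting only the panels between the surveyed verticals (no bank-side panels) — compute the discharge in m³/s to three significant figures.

Panel 1-2: Δb = 0.43 m, d̄ = (0.00+0.54)/2 = 0.27, v̄ = (0.00+0.58)/2 = 0.29 → q = 0.43×0.27×0.29 = 0.03367 m³/s
Panel 2-3: Δb = 1.35 m, d̄ = (0.54+0.95)/2 = 0.745, v̄ = (0.58+0.78)/2 = 0.68 → q = 1.35×0.745×0.68 = 0.6839 m³/s
Panel 3-4: Δb = 0.62 m, d̄ = (0.95+1.13)/2 = 1.04, v̄ = (0.78+0.91)/2 = 0.845 → q = 0.62×1.04×0.845 = 0.5449 m³/s
Panel 4-5: Δb = 0.33 m, d̄ = (1.13+0.81)/2 = 0.97, v̄ = (0.91+0.89)/2 = 0.9 → q = 0.33×0.97×0.9 = 0.2881 m³/s
Panel 5-6: Δb = 0.81 m, d̄ = (0.81+0.76)/2 = 0.785, v̄ = (0.89+0.83)/2 = 0.86 → q = 0.81×0.785×0.86 = 0.5468 m³/s
Panel 6-7: Δb = 0.67 m, d̄ = (0.76+0.00)/2 = 0.38, v̄ = (0.83+0.00)/2 = 0.415 → q = 0.67×0.38×0.415 = 0.1057 m³/s
Q = Σ q = 2.203 m³/s

2.20 m³/s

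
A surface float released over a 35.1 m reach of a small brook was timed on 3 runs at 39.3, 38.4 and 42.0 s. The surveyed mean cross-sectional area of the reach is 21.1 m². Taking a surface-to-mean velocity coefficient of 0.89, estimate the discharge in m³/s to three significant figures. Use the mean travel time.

t̄ = (39.3 + 38.4 + 42.0) / 3 = 39.9 s
v_surface = L / t̄ = 35.1 / 39.9 = 0.8797 m/s
v_mean = 0.89 × 0.8797 = 0.7829 m/s
Q = A × v_mean = 21.1 × 0.7829 = 16.52 m³/s

16.5 m³/s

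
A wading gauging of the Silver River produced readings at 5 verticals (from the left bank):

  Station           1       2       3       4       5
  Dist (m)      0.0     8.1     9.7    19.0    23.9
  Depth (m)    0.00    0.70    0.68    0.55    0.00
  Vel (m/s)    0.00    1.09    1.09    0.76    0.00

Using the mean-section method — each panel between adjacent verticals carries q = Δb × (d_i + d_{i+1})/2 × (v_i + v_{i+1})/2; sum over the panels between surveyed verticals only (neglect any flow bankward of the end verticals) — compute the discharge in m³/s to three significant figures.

8.55 m³/s

Panel 1-2: Δb = 8.1 m, d̄ = (0.00+0.70)/2 = 0.35, v̄ = (0.00+1.09)/2 = 0.545 → q = 8.1×0.35×0.545 = 1.545 m³/s
Panel 2-3: Δb = 1.6 m, d̄ = (0.70+0.68)/2 = 0.69, v̄ = (1.09+1.09)/2 = 1.09 → q = 1.6×0.69×1.09 = 1.203 m³/s
Panel 3-4: Δb = 9.3 m, d̄ = (0.68+0.55)/2 = 0.615, v̄ = (1.09+0.76)/2 = 0.925 → q = 9.3×0.615×0.925 = 5.291 m³/s
Panel 4-5: Δb = 4.9 m, d̄ = (0.55+0.00)/2 = 0.275, v̄ = (0.76+0.00)/2 = 0.38 → q = 4.9×0.275×0.38 = 0.5121 m³/s
Q = Σ q = 8.551 m³/s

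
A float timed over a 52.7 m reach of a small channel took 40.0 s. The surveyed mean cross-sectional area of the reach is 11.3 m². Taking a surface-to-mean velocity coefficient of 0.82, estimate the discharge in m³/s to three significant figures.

v_surface = L / t̄ = 52.7 / 40 = 1.318 m/s
v_mean = 0.82 × 1.318 = 1.080 m/s
Q = A × v_mean = 11.3 × 1.080 = 12.21 m³/s

12.2 m³/s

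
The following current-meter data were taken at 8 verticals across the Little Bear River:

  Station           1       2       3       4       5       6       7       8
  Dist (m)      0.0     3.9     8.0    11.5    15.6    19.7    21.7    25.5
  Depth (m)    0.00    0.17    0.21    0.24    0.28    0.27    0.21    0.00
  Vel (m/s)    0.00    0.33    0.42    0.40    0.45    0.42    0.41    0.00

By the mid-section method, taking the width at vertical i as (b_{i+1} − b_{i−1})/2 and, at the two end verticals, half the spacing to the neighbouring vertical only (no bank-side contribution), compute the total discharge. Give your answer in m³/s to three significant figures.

w_2 = (8.0 − 0.0)/2 = 4 m; q_2 = 0.33 × 0.17 × 4 = 0.2244 m³/s
w_3 = (11.5 − 3.9)/2 = 3.8 m; q_3 = 0.42 × 0.21 × 3.8 = 0.3352 m³/s
w_4 = (15.6 − 8.0)/2 = 3.8 m; q_4 = 0.40 × 0.24 × 3.8 = 0.3648 m³/s
w_5 = (19.7 − 11.5)/2 = 4.1 m; q_5 = 0.45 × 0.28 × 4.1 = 0.5166 m³/s
w_6 = (21.7 − 15.6)/2 = 3.05 m; q_6 = 0.42 × 0.27 × 3.05 = 0.3459 m³/s
w_7 = (25.5 − 19.7)/2 = 2.9 m; q_7 = 0.41 × 0.21 × 2.9 = 0.2497 m³/s
Stations 1, 8 contribute zero (depth or velocity is 0).
Q = Σ qᵢ = 2.037 m³/s

2.04 m³/s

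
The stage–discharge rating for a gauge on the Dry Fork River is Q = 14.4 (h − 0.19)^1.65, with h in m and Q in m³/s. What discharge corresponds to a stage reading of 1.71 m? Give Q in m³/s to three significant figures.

28.7 m³/s

Q = 14.4 × (1.71 − 0.19)^1.65 = 14.4 × 1.52^1.65 = 28.73 m³/s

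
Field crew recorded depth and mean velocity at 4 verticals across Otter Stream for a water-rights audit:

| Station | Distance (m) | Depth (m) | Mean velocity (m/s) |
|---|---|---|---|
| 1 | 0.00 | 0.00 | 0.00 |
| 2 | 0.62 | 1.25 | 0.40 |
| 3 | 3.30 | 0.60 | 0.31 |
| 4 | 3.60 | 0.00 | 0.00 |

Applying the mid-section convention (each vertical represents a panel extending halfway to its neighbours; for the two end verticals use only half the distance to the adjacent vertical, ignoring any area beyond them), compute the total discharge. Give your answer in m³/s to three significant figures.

1.10 m³/s

w_2 = (3.30 − 0.00)/2 = 1.65 m; q_2 = 0.40 × 1.25 × 1.65 = 0.8250 m³/s
w_3 = (3.60 − 0.62)/2 = 1.49 m; q_3 = 0.31 × 0.60 × 1.49 = 0.2771 m³/s
Stations 1, 4 contribute zero (depth or velocity is 0).
Q = Σ qᵢ = 1.102 m³/s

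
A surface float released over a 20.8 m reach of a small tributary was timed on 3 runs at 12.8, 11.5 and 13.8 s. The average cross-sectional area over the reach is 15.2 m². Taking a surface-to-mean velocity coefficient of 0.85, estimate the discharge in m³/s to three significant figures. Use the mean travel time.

t̄ = (12.8 + 11.5 + 13.8) / 3 = 12.7 s
v_surface = L / t̄ = 20.8 / 12.7 = 1.638 m/s
v_mean = 0.85 × 1.638 = 1.392 m/s
Q = A × v_mean = 15.2 × 1.392 = 21.16 m³/s

21.2 m³/s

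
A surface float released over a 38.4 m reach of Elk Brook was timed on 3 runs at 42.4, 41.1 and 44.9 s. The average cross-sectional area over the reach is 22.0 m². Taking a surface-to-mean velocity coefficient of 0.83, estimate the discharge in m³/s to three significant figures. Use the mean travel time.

t̄ = (42.4 + 41.1 + 44.9) / 3 = 42.8 s
v_surface = L / t̄ = 38.4 / 42.8 = 0.8972 m/s
v_mean = 0.83 × 0.8972 = 0.7447 m/s
Q = A × v_mean = 22.0 × 0.7447 = 16.38 m³/s

16.4 m³/s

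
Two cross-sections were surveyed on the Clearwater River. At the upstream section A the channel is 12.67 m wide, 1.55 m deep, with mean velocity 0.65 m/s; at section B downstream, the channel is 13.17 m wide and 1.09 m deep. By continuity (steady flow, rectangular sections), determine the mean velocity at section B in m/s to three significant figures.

Q = A₁V₁ = (12.67×1.55) × 0.65 = 12.77 m³/s
A₂ = 13.17 × 1.09 = 14.36 m²
V₂ = Q/A₂ = 12.77/14.36 = 0.8892 m/s

0.889 m/s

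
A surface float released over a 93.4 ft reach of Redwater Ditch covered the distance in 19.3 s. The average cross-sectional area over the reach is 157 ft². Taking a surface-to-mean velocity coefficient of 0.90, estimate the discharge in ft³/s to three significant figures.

v_surface = L / t̄ = 93.4 / 19.3 = 4.839 ft/s
v_mean = 0.90 × 4.839 = 4.355 ft/s
Q = A × v_mean = 157 × 4.355 = 683.8 ft³/s

684 ft³/s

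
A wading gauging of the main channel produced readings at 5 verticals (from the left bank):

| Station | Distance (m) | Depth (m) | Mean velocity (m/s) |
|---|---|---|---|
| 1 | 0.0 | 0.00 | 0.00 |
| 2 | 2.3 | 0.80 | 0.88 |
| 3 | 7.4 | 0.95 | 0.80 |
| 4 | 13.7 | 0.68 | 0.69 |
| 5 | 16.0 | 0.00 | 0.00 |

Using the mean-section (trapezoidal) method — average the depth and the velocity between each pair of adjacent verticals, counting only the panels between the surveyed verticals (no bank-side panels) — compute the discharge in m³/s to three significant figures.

Panel 1-2: Δb = 2.3 m, d̄ = (0.00+0.80)/2 = 0.4, v̄ = (0.00+0.88)/2 = 0.44 → q = 2.3×0.4×0.44 = 0.4048 m³/s
Panel 2-3: Δb = 5.1 m, d̄ = (0.80+0.95)/2 = 0.875, v̄ = (0.88+0.80)/2 = 0.84 → q = 5.1×0.875×0.84 = 3.749 m³/s
Panel 3-4: Δb = 6.3 m, d̄ = (0.95+0.68)/2 = 0.815, v̄ = (0.80+0.69)/2 = 0.745 → q = 6.3×0.815×0.745 = 3.825 m³/s
Panel 4-5: Δb = 2.3 m, d̄ = (0.68+0.00)/2 = 0.34, v̄ = (0.69+0.00)/2 = 0.345 → q = 2.3×0.34×0.345 = 0.2698 m³/s
Q = Σ q = 8.248 m³/s

8.25 m³/s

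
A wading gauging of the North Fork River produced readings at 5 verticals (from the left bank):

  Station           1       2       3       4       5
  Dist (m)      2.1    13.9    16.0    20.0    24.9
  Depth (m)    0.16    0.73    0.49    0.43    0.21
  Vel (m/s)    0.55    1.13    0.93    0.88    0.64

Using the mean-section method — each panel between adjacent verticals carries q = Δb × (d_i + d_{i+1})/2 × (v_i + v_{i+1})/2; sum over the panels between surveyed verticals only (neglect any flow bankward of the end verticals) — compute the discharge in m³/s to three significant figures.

Panel 1-2: Δb = 11.8 m, d̄ = (0.16+0.73)/2 = 0.445, v̄ = (0.55+1.13)/2 = 0.84 → q = 11.8×0.445×0.84 = 4.411 m³/s
Panel 2-3: Δb = 2.1 m, d̄ = (0.73+0.49)/2 = 0.61, v̄ = (1.13+0.93)/2 = 1.03 → q = 2.1×0.61×1.03 = 1.319 m³/s
Panel 3-4: Δb = 4 m, d̄ = (0.49+0.43)/2 = 0.46, v̄ = (0.93+0.88)/2 = 0.905 → q = 4×0.46×0.905 = 1.665 m³/s
Panel 4-5: Δb = 4.9 m, d̄ = (0.43+0.21)/2 = 0.32, v̄ = (0.88+0.64)/2 = 0.76 → q = 4.9×0.32×0.76 = 1.192 m³/s
Q = Σ q = 8.587 m³/s

8.59 m³/s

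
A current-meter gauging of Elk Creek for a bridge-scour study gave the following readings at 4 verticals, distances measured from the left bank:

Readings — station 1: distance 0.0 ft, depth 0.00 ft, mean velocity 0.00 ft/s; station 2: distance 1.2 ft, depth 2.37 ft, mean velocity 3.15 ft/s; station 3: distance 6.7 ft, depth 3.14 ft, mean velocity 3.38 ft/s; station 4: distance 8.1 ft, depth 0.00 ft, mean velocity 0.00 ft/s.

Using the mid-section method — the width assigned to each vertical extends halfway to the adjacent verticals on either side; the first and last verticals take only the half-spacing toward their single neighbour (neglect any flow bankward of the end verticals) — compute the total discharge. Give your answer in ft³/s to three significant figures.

w_2 = (6.7 − 0.0)/2 = 3.35 ft; q_2 = 3.15 × 2.37 × 3.35 = 25.01 ft³/s
w_3 = (8.1 − 1.2)/2 = 3.45 ft; q_3 = 3.38 × 3.14 × 3.45 = 36.62 ft³/s
Stations 1, 4 contribute zero (depth or velocity is 0).
Q = Σ qᵢ = 61.62 ft³/s

61.6 ft³/s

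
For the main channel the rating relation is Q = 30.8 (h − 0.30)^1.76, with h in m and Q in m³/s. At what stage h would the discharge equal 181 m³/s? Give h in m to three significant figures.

h − h₀ = (Q/C)^(1/b) = (181/30.8)^(1/1.76) = 2.735 m
h = 0.30 + 2.735 = 3.035 m

3.04 m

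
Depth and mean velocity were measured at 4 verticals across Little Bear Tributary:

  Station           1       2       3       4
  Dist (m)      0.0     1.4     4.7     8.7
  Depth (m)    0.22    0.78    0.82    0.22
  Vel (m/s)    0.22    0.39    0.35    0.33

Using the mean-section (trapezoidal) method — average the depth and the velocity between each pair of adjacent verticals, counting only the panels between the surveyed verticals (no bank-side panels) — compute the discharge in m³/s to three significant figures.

Panel 1-2: Δb = 1.4 m, d̄ = (0.22+0.78)/2 = 0.5, v̄ = (0.22+0.39)/2 = 0.305 → q = 1.4×0.5×0.305 = 0.2135 m³/s
Panel 2-3: Δb = 3.3 m, d̄ = (0.78+0.82)/2 = 0.8, v̄ = (0.39+0.35)/2 = 0.37 → q = 3.3×0.8×0.37 = 0.9768 m³/s
Panel 3-4: Δb = 4 m, d̄ = (0.82+0.22)/2 = 0.52, v̄ = (0.35+0.33)/2 = 0.34 → q = 4×0.52×0.34 = 0.7072 m³/s
Q = Σ q = 1.898 m³/s

1.90 m³/s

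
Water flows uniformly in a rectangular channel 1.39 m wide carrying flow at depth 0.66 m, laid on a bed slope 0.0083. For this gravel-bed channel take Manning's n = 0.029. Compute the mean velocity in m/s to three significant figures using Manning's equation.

1.53 m/s

A = b·y = 1.39 × 0.66 = 0.9174 m²
P = b + 2y = 1.39 + 2×0.66 = 2.710 m
R = A/P = 0.9174/2.710 = 0.3385 m
Q = (1/n)·A·R^(2/3)·S^(1/2) = (1/0.029) × 0.9174 × 0.3385^(2/3) × 0.0083^(1/2) = 1.400 m³/s
V = Q/A = 1.400/0.9174 = 1.526 m/s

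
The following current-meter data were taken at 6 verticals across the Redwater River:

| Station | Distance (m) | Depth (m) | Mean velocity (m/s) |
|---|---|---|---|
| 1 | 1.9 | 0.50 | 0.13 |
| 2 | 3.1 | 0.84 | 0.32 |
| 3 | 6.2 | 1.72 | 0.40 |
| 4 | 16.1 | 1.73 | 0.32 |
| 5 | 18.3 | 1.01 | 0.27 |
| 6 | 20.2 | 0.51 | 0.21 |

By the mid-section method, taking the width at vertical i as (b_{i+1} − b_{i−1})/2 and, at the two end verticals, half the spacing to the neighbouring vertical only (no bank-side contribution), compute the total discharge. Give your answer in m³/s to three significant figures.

w_1 = (3.1 − 1.9)/2 = 0.6 m; q_1 = 0.13 × 0.50 × 0.6 = 0.03900 m³/s
w_2 = (6.2 − 1.9)/2 = 2.15 m; q_2 = 0.32 × 0.84 × 2.15 = 0.5779 m³/s
w_3 = (16.1 − 3.1)/2 = 6.5 m; q_3 = 0.40 × 1.72 × 6.5 = 4.472 m³/s
w_4 = (18.3 − 6.2)/2 = 6.05 m; q_4 = 0.32 × 1.73 × 6.05 = 3.349 m³/s
w_5 = (20.2 − 16.1)/2 = 2.05 m; q_5 = 0.27 × 1.01 × 2.05 = 0.5590 m³/s
w_6 = (20.2 − 18.3)/2 = 0.95 m; q_6 = 0.21 × 0.51 × 0.95 = 0.1017 m³/s
Q = Σ qᵢ = 9.099 m³/s

9.10 m³/s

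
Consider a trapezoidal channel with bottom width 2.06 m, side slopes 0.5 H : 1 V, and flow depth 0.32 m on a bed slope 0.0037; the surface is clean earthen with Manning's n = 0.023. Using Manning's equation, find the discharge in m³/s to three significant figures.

0.757 m³/s

A = (b + z·y)·y = (2.06 + 0.5×0.32)×0.32 = 0.7104 m²
P = b + 2y√(1+z²) = 2.06 + 2×0.32×√(1+0.5²) = 2.776 m
R = A/P = 0.7104/2.776 = 0.2560 m
Q = (1/n)·A·R^(2/3)·S^(1/2) = (1/0.023) × 0.7104 × 0.2560^(2/3) × 0.0037^(1/2) = 0.7574 m³/s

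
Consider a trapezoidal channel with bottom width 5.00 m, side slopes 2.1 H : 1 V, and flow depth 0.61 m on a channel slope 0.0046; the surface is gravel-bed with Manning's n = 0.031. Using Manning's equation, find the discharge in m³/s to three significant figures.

A = (b + z·y)·y = (5.00 + 2.1×0.61)×0.61 = 3.831 m²
P = b + 2y√(1+z²) = 5.00 + 2×0.61×√(1+2.1²) = 7.838 m
R = A/P = 3.831/7.838 = 0.4888 m
Q = (1/n)·A·R^(2/3)·S^(1/2) = (1/0.031) × 3.831 × 0.4888^(2/3) × 0.0046^(1/2) = 5.202 m³/s

5.20 m³/s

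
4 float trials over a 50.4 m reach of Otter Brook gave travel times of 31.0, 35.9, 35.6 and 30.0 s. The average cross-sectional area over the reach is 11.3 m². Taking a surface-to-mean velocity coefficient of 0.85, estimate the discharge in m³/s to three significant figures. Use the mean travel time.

14.6 m³/s

t̄ = (31.0 + 35.9 + 35.6 + 30.0) / 4 = 33.125 s
v_surface = L / t̄ = 50.4 / 33.125 = 1.522 m/s
v_mean = 0.85 × 1.522 = 1.293 m/s
Q = A × v_mean = 11.3 × 1.293 = 14.61 m³/s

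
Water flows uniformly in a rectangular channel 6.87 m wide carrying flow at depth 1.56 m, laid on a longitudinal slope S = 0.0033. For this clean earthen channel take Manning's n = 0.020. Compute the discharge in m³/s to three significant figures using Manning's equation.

32.3 m³/s

A = b·y = 6.87 × 1.56 = 10.72 m²
P = b + 2y = 6.87 + 2×1.56 = 9.990 m
R = A/P = 10.72/9.990 = 1.073 m
Q = (1/n)·A·R^(2/3)·S^(1/2) = (1/0.020) × 10.72 × 1.073^(2/3) × 0.0033^(1/2) = 32.26 m³/s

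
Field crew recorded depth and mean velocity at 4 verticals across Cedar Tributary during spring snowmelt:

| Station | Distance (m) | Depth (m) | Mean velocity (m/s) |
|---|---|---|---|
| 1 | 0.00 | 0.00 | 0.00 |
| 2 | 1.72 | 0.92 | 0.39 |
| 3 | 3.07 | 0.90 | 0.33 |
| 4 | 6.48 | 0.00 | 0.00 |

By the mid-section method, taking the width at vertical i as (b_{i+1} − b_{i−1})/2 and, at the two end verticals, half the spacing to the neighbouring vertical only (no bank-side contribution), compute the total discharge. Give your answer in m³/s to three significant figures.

1.26 m³/s

w_2 = (3.07 − 0.00)/2 = 1.535 m; q_2 = 0.39 × 0.92 × 1.535 = 0.5508 m³/s
w_3 = (6.48 − 1.72)/2 = 2.38 m; q_3 = 0.33 × 0.90 × 2.38 = 0.7069 m³/s
Stations 1, 4 contribute zero (depth or velocity is 0).
Q = Σ qᵢ = 1.258 m³/s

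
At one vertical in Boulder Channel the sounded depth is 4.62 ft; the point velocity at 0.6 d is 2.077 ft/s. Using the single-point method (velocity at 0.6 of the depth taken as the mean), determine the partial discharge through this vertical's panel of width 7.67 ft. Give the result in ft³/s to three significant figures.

v̄ = v₀.₆ = 2.077 ft/s
q = v̄ × d × w = 2.077 × 4.62 × 7.67 = 73.60 ft³/s

73.6 ft³/s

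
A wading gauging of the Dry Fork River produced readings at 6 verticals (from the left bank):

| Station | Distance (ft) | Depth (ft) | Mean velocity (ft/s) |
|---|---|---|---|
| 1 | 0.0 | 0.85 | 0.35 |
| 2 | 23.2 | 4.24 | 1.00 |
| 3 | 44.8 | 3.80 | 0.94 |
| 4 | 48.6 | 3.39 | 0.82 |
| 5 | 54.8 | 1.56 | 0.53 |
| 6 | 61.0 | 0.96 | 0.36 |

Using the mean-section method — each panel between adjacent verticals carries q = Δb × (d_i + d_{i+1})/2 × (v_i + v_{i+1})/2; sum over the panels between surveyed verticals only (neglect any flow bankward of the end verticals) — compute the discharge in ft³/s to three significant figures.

150 ft³/s

Panel 1-2: Δb = 23.2 ft, d̄ = (0.85+4.24)/2 = 2.545, v̄ = (0.35+1.00)/2 = 0.675 → q = 23.2×2.545×0.675 = 39.85 ft³/s
Panel 2-3: Δb = 21.6 ft, d̄ = (4.24+3.80)/2 = 4.02, v̄ = (1.00+0.94)/2 = 0.97 → q = 21.6×4.02×0.97 = 84.23 ft³/s
Panel 3-4: Δb = 3.8 ft, d̄ = (3.80+3.39)/2 = 3.595, v̄ = (0.94+0.82)/2 = 0.88 → q = 3.8×3.595×0.88 = 12.02 ft³/s
Panel 4-5: Δb = 6.2 ft, d̄ = (3.39+1.56)/2 = 2.475, v̄ = (0.82+0.53)/2 = 0.675 → q = 6.2×2.475×0.675 = 10.36 ft³/s
Panel 5-6: Δb = 6.2 ft, d̄ = (1.56+0.96)/2 = 1.26, v̄ = (0.53+0.36)/2 = 0.445 → q = 6.2×1.26×0.445 = 3.476 ft³/s
Q = Σ q = 149.9 ft³/s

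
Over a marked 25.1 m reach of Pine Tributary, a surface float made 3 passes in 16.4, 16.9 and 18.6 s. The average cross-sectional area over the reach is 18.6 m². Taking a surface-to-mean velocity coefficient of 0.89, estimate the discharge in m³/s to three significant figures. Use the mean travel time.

t̄ = (16.4 + 16.9 + 18.6) / 3 = 17.3 s
v_surface = L / t̄ = 25.1 / 17.3 = 1.451 m/s
v_mean = 0.89 × 1.451 = 1.291 m/s
Q = A × v_mean = 18.6 × 1.291 = 24.02 m³/s

24.0 m³/s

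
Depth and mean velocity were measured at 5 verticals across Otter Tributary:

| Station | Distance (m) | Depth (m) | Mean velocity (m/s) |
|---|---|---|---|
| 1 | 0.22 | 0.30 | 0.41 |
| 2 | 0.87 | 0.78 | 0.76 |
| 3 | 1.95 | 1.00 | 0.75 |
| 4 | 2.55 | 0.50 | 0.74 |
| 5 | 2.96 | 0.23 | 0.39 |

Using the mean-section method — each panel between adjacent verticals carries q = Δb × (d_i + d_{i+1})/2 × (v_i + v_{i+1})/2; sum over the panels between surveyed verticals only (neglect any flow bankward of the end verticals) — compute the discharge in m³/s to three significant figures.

Panel 1-2: Δb = 0.65 m, d̄ = (0.30+0.78)/2 = 0.54, v̄ = (0.41+0.76)/2 = 0.585 → q = 0.65×0.54×0.585 = 0.2053 m³/s
Panel 2-3: Δb = 1.08 m, d̄ = (0.78+1.00)/2 = 0.89, v̄ = (0.76+0.75)/2 = 0.755 → q = 1.08×0.89×0.755 = 0.7257 m³/s
Panel 3-4: Δb = 0.6 m, d̄ = (1.00+0.50)/2 = 0.75, v̄ = (0.75+0.74)/2 = 0.745 → q = 0.6×0.75×0.745 = 0.3353 m³/s
Panel 4-5: Δb = 0.41 m, d̄ = (0.50+0.23)/2 = 0.365, v̄ = (0.74+0.39)/2 = 0.565 → q = 0.41×0.365×0.565 = 0.08455 m³/s
Q = Σ q = 1.351 m³/s

1.35 m³/s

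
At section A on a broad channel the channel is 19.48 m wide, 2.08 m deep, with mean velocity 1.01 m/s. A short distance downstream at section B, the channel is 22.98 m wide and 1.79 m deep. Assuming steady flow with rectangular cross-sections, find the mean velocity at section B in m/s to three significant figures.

Q = A₁V₁ = (19.48×2.08) × 1.01 = 40.92 m³/s
A₂ = 22.98 × 1.79 = 41.13 m²
V₂ = Q/A₂ = 40.92/41.13 = 0.9949 m/s

0.995 m/s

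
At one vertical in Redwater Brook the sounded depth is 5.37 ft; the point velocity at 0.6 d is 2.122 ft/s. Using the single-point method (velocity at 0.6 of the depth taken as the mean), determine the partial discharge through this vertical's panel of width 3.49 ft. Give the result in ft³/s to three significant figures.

39.8 ft³/s

v̄ = v₀.₆ = 2.122 ft/s
q = v̄ × d × w = 2.122 × 5.37 × 3.49 = 39.77 ft³/s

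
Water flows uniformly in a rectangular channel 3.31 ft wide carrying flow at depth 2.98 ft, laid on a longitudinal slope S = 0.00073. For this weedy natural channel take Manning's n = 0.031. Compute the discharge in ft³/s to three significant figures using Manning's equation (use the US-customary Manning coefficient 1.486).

13.3 ft³/s

A = b·y = 3.31 × 2.98 = 9.864 ft²
P = b + 2y = 3.31 + 2×2.98 = 9.270 ft
R = A/P = 9.864/9.270 = 1.064 ft
Q = (1.486/n)·A·R^(2/3)·S^(1/2) = (1.486/0.031) × 9.864 × 1.064^(2/3) × 0.00073^(1/2) = 13.31 ft³/s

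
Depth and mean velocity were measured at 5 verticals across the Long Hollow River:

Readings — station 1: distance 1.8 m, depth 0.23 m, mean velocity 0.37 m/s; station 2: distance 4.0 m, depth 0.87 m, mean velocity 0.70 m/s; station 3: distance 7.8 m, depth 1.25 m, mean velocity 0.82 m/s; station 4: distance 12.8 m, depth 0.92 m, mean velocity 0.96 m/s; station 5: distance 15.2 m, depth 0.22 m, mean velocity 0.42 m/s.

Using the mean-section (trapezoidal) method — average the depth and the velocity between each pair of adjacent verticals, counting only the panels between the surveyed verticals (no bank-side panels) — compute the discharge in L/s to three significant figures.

9480 L/s

Panel 1-2: Δb = 2.2 m, d̄ = (0.23+0.87)/2 = 0.55, v̄ = (0.37+0.70)/2 = 0.535 → q = 2.2×0.55×0.535 = 0.6474 m³/s
Panel 2-3: Δb = 3.8 m, d̄ = (0.87+1.25)/2 = 1.06, v̄ = (0.70+0.82)/2 = 0.76 → q = 3.8×1.06×0.76 = 3.061 m³/s
Panel 3-4: Δb = 5 m, d̄ = (1.25+0.92)/2 = 1.085, v̄ = (0.82+0.96)/2 = 0.89 → q = 5×1.085×0.89 = 4.828 m³/s
Panel 4-5: Δb = 2.4 m, d̄ = (0.92+0.22)/2 = 0.57, v̄ = (0.96+0.42)/2 = 0.69 → q = 2.4×0.57×0.69 = 0.9439 m³/s
Q = Σ q = 9.481 m³/s
= 9.481 × 1000 = 9481 L/s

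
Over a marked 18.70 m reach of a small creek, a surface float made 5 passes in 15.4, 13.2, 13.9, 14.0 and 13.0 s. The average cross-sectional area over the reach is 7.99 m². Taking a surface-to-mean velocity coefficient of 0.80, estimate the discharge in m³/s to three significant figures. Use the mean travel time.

8.60 m³/s

t̄ = (15.4 + 13.2 + 13.9 + 14.0 + 13.0) / 5 = 13.9 s
v_surface = L / t̄ = 18.70 / 13.9 = 1.345 m/s
v_mean = 0.80 × 1.345 = 1.076 m/s
Q = A × v_mean = 7.99 × 1.076 = 8.599 m³/s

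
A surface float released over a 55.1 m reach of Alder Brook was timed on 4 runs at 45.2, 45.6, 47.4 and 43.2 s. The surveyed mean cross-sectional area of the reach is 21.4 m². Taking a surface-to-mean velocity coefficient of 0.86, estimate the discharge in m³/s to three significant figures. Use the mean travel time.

22.4 m³/s

t̄ = (45.2 + 45.6 + 47.4 + 43.2) / 4 = 45.35 s
v_surface = L / t̄ = 55.1 / 45.35 = 1.215 m/s
v_mean = 0.86 × 1.215 = 1.045 m/s
Q = A × v_mean = 21.4 × 1.045 = 22.36 m³/s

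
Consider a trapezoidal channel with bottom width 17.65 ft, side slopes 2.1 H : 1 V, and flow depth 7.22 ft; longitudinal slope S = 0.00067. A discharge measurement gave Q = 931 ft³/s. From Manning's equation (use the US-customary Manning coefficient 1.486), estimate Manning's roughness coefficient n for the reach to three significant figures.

A = (b + z·y)·y = (17.65 + 2.1×7.22)×7.22 = 236.9 ft²
P = b + 2y√(1+z²) = 17.65 + 2×7.22×√(1+2.1²) = 51.24 ft
R = A/P = 236.9/51.24 = 4.624 ft
n = (1.486/Q)·A·R^(2/3)·S^(1/2) = (1.486/931) × 236.9 × 2.775 × 0.02588 = 0.02716

0.0272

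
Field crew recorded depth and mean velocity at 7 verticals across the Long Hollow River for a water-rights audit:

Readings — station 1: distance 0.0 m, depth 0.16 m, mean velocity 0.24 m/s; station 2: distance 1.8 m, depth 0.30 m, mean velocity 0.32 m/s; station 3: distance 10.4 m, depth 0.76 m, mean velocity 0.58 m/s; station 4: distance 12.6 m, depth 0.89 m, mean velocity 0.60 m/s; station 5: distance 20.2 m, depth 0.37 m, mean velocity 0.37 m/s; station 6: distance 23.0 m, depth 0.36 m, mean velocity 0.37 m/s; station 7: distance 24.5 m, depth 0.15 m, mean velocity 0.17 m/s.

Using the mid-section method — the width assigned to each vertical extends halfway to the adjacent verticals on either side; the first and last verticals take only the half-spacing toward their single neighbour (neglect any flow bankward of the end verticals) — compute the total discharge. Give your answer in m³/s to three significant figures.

w_1 = (1.8 − 0.0)/2 = 0.9 m; q_1 = 0.24 × 0.16 × 0.9 = 0.03456 m³/s
w_2 = (10.4 − 0.0)/2 = 5.2 m; q_2 = 0.32 × 0.30 × 5.2 = 0.4992 m³/s
w_3 = (12.6 − 1.8)/2 = 5.4 m; q_3 = 0.58 × 0.76 × 5.4 = 2.380 m³/s
w_4 = (20.2 − 10.4)/2 = 4.9 m; q_4 = 0.60 × 0.89 × 4.9 = 2.617 m³/s
w_5 = (23.0 − 12.6)/2 = 5.2 m; q_5 = 0.37 × 0.37 × 5.2 = 0.7119 m³/s
w_6 = (24.5 − 20.2)/2 = 2.15 m; q_6 = 0.37 × 0.36 × 2.15 = 0.2864 m³/s
w_7 = (24.5 − 23.0)/2 = 0.75 m; q_7 = 0.17 × 0.15 × 0.75 = 0.01913 m³/s
Q = Σ qᵢ = 6.548 m³/s

6.55 m³/s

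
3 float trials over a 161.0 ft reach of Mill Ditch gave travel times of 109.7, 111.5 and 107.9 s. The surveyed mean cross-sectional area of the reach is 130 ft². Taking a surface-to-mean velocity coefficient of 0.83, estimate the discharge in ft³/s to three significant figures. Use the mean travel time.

t̄ = (109.7 + 111.5 + 107.9) / 3 = 109.7 s
v_surface = L / t̄ = 161.0 / 109.7 = 1.468 ft/s
v_mean = 0.83 × 1.468 = 1.218 ft/s
Q = A × v_mean = 130 × 1.218 = 158.4 ft³/s

158 ft³/s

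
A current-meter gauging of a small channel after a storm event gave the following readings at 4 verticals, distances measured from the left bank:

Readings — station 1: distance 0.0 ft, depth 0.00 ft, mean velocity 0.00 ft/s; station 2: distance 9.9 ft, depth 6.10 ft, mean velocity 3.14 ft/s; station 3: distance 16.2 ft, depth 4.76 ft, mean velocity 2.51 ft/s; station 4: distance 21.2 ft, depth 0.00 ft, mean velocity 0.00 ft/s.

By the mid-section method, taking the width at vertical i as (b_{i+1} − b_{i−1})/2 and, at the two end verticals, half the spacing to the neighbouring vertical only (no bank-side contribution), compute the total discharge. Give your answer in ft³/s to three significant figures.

223 ft³/s

w_2 = (16.2 − 0.0)/2 = 8.1 ft; q_2 = 3.14 × 6.10 × 8.1 = 155.1 ft³/s
w_3 = (21.2 − 9.9)/2 = 5.65 ft; q_3 = 2.51 × 4.76 × 5.65 = 67.50 ft³/s
Stations 1, 4 contribute zero (depth or velocity is 0).
Q = Σ qᵢ = 222.7 ft³/s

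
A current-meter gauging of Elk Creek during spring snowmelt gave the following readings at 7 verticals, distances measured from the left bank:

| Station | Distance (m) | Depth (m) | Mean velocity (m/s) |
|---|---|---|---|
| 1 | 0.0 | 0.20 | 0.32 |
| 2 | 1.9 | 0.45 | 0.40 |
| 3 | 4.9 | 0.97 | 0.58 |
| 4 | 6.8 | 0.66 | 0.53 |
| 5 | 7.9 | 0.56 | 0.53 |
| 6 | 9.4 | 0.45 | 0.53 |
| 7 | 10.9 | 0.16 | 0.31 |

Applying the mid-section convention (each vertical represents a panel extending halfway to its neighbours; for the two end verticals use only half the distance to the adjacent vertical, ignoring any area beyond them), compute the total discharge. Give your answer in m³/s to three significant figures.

3.19 m³/s

w_1 = (1.9 − 0.0)/2 = 0.95 m; q_1 = 0.32 × 0.20 × 0.95 = 0.06080 m³/s
w_2 = (4.9 − 0.0)/2 = 2.45 m; q_2 = 0.40 × 0.45 × 2.45 = 0.4410 m³/s
w_3 = (6.8 − 1.9)/2 = 2.45 m; q_3 = 0.58 × 0.97 × 2.45 = 1.378 m³/s
w_4 = (7.9 − 4.9)/2 = 1.5 m; q_4 = 0.53 × 0.66 × 1.5 = 0.5247 m³/s
w_5 = (9.4 − 6.8)/2 = 1.3 m; q_5 = 0.53 × 0.56 × 1.3 = 0.3858 m³/s
w_6 = (10.9 − 7.9)/2 = 1.5 m; q_6 = 0.53 × 0.45 × 1.5 = 0.3578 m³/s
w_7 = (10.9 − 9.4)/2 = 0.75 m; q_7 = 0.31 × 0.16 × 0.75 = 0.03720 m³/s
Q = Σ qᵢ = 3.186 m³/s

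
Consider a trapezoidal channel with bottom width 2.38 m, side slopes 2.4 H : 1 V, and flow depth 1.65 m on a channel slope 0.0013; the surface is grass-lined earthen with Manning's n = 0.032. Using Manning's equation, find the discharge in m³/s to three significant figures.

A = (b + z·y)·y = (2.38 + 2.4×1.65)×1.65 = 10.46 m²
P = b + 2y√(1+z²) = 2.38 + 2×1.65×√(1+2.4²) = 10.96 m
R = A/P = 10.46/10.96 = 0.9545 m
Q = (1/n)·A·R^(2/3)·S^(1/2) = (1/0.032) × 10.46 × 0.9545^(2/3) × 0.0013^(1/2) = 11.43 m³/s

11.4 m³/s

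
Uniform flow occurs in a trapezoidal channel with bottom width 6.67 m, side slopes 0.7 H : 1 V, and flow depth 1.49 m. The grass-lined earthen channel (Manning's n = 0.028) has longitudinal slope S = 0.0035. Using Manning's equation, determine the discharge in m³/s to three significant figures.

26.1 m³/s

A = (b + z·y)·y = (6.67 + 0.7×1.49)×1.49 = 11.49 m²
P = b + 2y√(1+z²) = 6.67 + 2×1.49×√(1+0.7²) = 10.31 m
R = A/P = 11.49/10.31 = 1.115 m
Q = (1/n)·A·R^(2/3)·S^(1/2) = (1/0.028) × 11.49 × 1.115^(2/3) × 0.0035^(1/2) = 26.11 m³/s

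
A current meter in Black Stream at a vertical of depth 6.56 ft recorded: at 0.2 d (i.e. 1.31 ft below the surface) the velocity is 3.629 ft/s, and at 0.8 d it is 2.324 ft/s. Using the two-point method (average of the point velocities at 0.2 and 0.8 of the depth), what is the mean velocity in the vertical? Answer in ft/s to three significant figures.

2.98 ft/s

v̄ = (3.629 + 2.324) / 2 = 2.977 ft/s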